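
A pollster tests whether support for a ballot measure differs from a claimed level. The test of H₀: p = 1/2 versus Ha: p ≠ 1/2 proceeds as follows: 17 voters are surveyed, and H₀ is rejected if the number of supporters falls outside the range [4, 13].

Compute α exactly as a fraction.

417/32768

α = P(S ≤ 3 or S ≥ 14 | p = 1/2), S ~ Binomial(17, 1/2).
Each tail has probability (1 + 17 + 136 + 680)/131072; doubling gives α = 1668/131072 = 417/32768.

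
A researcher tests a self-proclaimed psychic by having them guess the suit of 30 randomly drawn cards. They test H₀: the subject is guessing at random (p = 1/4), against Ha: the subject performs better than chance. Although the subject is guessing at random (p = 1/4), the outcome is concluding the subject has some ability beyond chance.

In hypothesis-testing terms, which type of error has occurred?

'Concluding the subject has some ability beyond chance' corresponds to rejecting H₀.
H₀ was rejected but H₀ is true — a Type I error (false positive).

Type I error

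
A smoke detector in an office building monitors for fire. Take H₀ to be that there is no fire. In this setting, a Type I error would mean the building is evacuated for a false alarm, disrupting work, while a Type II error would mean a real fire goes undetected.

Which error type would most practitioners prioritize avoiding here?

Type II error

The Type II consequence (a real fire goes undetected) is more severe than the Type I consequence (the building is evacuated for a false alarm, disrupting work).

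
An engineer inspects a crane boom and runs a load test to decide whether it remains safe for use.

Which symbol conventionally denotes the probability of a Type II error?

P(Type II error) = P(fail to reject H₀ | H₀ false) = β.

β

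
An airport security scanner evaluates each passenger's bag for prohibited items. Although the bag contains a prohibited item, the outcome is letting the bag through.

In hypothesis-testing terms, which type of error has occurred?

The null hypothesis here is that the bag contains no prohibited items.
'Letting the bag through' corresponds to failing to reject H₀.
H₀ was not rejected but H₀ is false — a Type II error (false negative).

Type II error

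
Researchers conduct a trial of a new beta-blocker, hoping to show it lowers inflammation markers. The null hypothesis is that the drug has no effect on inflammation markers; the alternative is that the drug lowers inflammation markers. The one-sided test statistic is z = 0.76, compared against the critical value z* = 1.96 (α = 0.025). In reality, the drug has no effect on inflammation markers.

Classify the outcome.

Since z = 0.76 ≤ z* = 1.96, H₀ is not rejected.
H₀ is true (actually the drug has no effect on inflammation markers).
The decision matches the true state — no error.

No error (correct decision).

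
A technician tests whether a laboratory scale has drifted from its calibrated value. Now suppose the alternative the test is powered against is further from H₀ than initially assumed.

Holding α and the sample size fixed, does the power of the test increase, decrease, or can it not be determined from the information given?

It increases.

A bigger departure from H₀ is easier for the test to detect, so it fails to reject less often.
Since power = 1 − β and β decreases, power increases.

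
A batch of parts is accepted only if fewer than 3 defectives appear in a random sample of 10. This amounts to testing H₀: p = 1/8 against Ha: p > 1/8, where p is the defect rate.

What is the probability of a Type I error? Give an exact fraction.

Under H₀, K ~ Binomial(10, 1/8); the Type I error rate is P(K ≥ 3).
Via the complement, α = 1 − Σ_{j=0}^{2} C(10,j)(1/8)^j(7/8)^{10-j} = 32078615/268435456.

32078615/268435456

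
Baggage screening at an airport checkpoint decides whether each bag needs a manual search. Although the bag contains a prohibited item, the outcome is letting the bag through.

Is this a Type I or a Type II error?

The null hypothesis here is that the bag contains no prohibited items.
'Letting the bag through' corresponds to failing to reject H₀.
H₀ was not rejected but H₀ is false — a Type II error (false negative).

Type II error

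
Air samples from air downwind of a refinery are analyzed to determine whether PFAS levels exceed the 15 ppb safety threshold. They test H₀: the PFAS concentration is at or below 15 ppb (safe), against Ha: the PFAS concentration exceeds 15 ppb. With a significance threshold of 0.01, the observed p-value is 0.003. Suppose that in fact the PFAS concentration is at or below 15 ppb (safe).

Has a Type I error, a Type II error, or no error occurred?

Since p = 0.003 < α = 0.01, H₀ is rejected.
H₀ is true (actually the PFAS concentration is at or below 15 ppb (safe)).
Rejecting a true H₀ is a Type I error.

Type I error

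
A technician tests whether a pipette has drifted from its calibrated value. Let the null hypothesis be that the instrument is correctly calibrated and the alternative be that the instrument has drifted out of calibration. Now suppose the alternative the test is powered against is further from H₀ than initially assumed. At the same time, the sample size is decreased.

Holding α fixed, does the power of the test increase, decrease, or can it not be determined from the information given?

The first change alone would make β decrease; the second alone would make β increase. Which effect dominates depends on the magnitudes, which are not given.
Since power = 1 − β, the effect on power is likewise indeterminate.

Cannot be determined from the information given.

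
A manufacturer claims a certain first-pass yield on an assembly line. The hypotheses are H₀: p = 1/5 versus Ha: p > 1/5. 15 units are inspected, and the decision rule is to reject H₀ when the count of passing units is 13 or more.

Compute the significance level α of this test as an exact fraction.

1741/30517578125

The Type I error probability is α = P(S ≥ 13) computed under H₀, where S ~ Binomial(15, 1/5).
Adding the binomial terms for j = 13 through 15 with p = 1/5 yields 1741/30517578125.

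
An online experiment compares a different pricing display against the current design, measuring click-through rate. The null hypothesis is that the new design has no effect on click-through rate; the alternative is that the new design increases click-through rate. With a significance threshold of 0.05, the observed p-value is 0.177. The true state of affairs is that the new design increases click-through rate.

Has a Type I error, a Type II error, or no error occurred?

Since p = 0.177 ≥ α = 0.05, H₀ is not rejected.
H₀ is false (actually the new design increases click-through rate).
Failing to reject a false H₀ is a Type II error.

Type II error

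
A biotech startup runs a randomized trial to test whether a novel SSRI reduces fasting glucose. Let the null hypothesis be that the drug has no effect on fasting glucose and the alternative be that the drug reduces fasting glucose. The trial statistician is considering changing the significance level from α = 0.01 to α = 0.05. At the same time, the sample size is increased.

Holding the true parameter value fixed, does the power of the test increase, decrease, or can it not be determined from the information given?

A larger α widens the rejection region, so when the alternative is true more outcomes lead to rejection — failing to reject becomes less likely. More data shrinks sampling variability; the test statistic under Ha concentrates further from the null value, making rejection more likely. Both changes push β in the same direction.
Since power = 1 − β and β decreases, power increases.

It increases.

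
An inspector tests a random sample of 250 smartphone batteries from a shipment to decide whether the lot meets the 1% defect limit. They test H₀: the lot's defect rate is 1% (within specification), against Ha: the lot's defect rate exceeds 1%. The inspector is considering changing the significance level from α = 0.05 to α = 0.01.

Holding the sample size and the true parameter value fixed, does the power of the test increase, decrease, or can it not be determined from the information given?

A smaller α moves the rejection region further into the tail. With the alternative true, more outcomes now fall outside the rejection region, so failing to reject becomes more likely.
Since power = 1 − β and β increases, power decreases.

It decreases.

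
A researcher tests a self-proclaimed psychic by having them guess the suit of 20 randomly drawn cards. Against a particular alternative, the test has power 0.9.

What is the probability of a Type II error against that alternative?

Power = 1 − β, so β = 1 − 0.9 = 0.1.

0.1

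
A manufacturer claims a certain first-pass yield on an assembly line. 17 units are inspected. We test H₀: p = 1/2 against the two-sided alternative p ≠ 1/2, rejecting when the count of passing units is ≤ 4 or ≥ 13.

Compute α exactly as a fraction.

1607/32768

The significance level is the null-hypothesis probability of the rejection region {≤4} ∪ {≥13}.
Each tail has probability (1 + 17 + 136 + 680 + 2380)/131072; doubling gives α = 6428/131072 = 1607/32768.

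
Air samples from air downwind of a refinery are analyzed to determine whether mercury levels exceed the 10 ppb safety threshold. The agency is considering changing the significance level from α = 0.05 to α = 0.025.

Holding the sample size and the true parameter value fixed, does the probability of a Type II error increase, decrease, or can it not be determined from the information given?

It increases.

Tightening α shrinks the rejection region. When Ha holds, fewer sample outcomes clear the stricter threshold, so more fall in the acceptance region.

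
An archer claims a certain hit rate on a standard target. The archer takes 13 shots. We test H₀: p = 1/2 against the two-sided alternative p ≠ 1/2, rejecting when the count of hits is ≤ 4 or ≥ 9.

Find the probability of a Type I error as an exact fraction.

1093/4096

Under H₀, Y ~ Binomial(13, 1/2); α is the probability of landing in either tail, P(Y ≤ 4) + P(Y ≥ 9).
The two tails are symmetric, so α = 2·(1 + 13 + 78 + 286 + 715)/2^13 = 2186/8192 = 1093/4096.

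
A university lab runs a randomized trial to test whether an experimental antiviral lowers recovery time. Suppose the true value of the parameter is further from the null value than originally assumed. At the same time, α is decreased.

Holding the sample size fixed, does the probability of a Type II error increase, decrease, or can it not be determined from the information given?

The first change alone would make β decrease; the second alone would make β increase. Which effect dominates depends on the magnitudes, which are not given.

Cannot be determined from the information given.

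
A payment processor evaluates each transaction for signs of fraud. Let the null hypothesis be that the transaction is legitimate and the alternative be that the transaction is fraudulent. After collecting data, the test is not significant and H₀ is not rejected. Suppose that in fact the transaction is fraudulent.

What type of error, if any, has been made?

Type II error

H₀ was not rejected, but H₀ is actually false.
Failing to reject a false null hypothesis is a Type II error (false negative).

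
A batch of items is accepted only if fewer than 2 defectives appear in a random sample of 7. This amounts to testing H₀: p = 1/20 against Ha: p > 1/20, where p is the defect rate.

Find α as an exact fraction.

The significance level is the probability, assuming p = 1/20, of seeing 2 or more defectives in 7 draws.
α = 1 − P(X ≤ 1) = 1 − 611596453/640000000 = 28403547/640000000.

28403547/640000000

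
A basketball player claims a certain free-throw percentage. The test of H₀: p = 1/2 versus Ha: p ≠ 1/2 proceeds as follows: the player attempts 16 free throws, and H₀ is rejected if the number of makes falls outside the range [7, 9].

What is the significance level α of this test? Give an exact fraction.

14893/32768

Under H₀, S ~ Binomial(16, 1/2); α is the probability of landing in either tail, P(S ≤ 6) + P(S ≥ 10).
Each tail has probability (1 + 16 + 120 + 560 + 1820 + 4368 + 8008)/65536; doubling gives α = 29786/65536 = 14893/32768.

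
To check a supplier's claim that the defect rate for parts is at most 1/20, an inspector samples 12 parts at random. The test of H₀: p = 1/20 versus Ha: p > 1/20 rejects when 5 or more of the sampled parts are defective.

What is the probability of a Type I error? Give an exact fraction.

Under H₀, K ~ Binomial(12, 1/20); the Type I error rate is P(K ≥ 5).
Computing the lower-tail complement: 1 − 409524655607633/409600000000000 = 75344392367/409600000000000.

75344392367/409600000000000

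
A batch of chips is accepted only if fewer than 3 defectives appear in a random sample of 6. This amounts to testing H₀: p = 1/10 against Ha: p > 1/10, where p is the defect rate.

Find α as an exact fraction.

317/20000

The significance level is the probability, assuming p = 1/10, of seeing 3 or more defectives in 6 draws.
Via the complement, α = 1 − Σ_{j=0}^{2} C(6,j)(1/10)^j(9/10)^{6-j} = 317/20000.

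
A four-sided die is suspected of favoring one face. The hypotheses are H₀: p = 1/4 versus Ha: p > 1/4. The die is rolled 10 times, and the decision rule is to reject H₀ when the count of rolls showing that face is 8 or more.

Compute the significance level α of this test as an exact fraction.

α = P(reject H₀ | H₀ true) = P(S ≥ 8 | p = 1/4), with S ~ Binomial(10, 1/4).
P(S ≥ 8) = Σ_{j=8}^{10} C(10,j)·(1/4)^j·(3/4)^{10-j} = 109/262144.

109/262144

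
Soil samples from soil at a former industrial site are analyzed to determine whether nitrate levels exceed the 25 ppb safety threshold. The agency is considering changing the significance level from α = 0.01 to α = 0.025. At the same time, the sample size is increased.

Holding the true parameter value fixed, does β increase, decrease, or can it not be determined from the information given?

It decreases.

With a larger α the critical value moves toward the center, so more of the Ha sampling distribution lies in the rejection region. Increasing n separates the H₀ and Ha sampling distributions, so under Ha fewer outcomes land in the acceptance region. Both changes push β in the same direction.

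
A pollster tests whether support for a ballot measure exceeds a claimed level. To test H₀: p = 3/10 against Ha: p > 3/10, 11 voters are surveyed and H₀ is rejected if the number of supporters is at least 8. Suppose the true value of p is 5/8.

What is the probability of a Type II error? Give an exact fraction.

Under the alternative p = 5/8, Y ~ Binomial(11, 5/8); β is the probability the test does not reject, P(Y < 8).
Equivalently, β = 1 − P(Y ≥ 8) = 688976199/1073741824.

688976199/1073741824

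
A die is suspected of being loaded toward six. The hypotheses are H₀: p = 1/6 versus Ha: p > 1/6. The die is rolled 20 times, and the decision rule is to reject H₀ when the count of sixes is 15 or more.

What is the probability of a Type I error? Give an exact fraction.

1434041/101559956668416

The Type I error probability is α = P(S ≥ 15) computed under H₀, where S ~ Binomial(20, 1/6).
P(S ≥ 15) = Σ_{j=15}^{20} C(20,j)·(1/6)^j·(5/6)^{20-j} = 1434041/101559956668416.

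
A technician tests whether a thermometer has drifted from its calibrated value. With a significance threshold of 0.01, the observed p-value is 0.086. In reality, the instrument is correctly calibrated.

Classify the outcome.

The conventional null hypothesis is that the instrument is correctly calibrated.
Since p = 0.086 ≥ α = 0.01, H₀ is not rejected.
H₀ is true (actually the instrument is correctly calibrated).
The decision matches the true state — no error.

Neither — the decision is correct.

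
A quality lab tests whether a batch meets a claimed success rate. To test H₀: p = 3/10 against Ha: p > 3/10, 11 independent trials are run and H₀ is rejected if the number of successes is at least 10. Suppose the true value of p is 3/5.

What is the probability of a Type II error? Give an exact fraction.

1894076/1953125

β = P(fail to reject H₀ | Ha true) = P(S ≤ 9 | p = 3/5), S ~ Binomial(11, 3/5).
Summing C(11,j)·(3/5)^j·(2/5)^{11-j} for j = 0..9 gives 1894076/1953125.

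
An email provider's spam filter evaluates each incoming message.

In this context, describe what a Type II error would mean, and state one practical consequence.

With the conventional null hypothesis that the message is legitimate (not spam):
A Type II error is failing to reject H₀ when H₀ is false.
Here that means delivering the message to the inbox when actually the message is spam.

A Type II error would mean concluding that the message is legitimate (not spam) (or at least failing to establish that the message is spam) when in fact the message is spam. Consequence: spam reaches the user's inbox.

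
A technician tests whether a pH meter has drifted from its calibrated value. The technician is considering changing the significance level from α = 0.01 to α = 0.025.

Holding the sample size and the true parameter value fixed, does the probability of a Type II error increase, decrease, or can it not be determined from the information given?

It decreases.

Relaxing α lowers the evidence threshold; under Ha, outcomes that previously fell short now trigger rejection.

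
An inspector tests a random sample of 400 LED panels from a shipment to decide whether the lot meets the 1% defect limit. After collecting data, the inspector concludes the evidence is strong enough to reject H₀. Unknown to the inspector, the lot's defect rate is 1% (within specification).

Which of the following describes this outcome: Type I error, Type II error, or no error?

Type I error

The conventional null hypothesis here is that the lot's defect rate is 1% (within specification).
H₀ was rejected, but H₀ is actually true.
Rejecting a true null hypothesis is a Type I error (false positive).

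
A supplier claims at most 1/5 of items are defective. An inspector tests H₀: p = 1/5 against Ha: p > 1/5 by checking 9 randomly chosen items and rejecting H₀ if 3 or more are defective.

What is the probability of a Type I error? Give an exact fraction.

511333/1953125

The significance level is the probability, assuming p = 1/5, of seeing 3 or more defectives in 9 draws.
α = 1 − P(Y ≤ 2) = 1 − 1441792/1953125 = 511333/1953125.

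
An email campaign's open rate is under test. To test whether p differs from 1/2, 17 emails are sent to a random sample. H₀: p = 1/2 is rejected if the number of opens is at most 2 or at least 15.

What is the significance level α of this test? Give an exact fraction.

77/32768

The significance level is the null-hypothesis probability of the rejection region {≤2} ∪ {≥15}.
Each tail has probability (1 + 17 + 136)/131072; doubling gives α = 308/131072 = 77/32768.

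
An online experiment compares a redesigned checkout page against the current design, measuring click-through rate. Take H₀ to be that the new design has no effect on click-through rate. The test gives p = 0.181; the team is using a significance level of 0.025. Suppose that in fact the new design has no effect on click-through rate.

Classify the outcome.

Since p = 0.181 ≥ α = 0.025, H₀ is not rejected.
H₀ is true (actually the new design has no effect on click-through rate).
The decision matches the true state — no error.

Neither — the decision is correct.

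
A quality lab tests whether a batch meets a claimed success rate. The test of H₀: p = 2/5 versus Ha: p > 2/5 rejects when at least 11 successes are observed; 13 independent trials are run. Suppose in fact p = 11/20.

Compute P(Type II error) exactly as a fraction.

39857841016429707/40960000000000000

β = P(fail to reject H₀ | Ha true) = P(X ≤ 10 | p = 11/20), X ~ Binomial(13, 11/20).
Adding the binomial probabilities P(X=0)+…+P(X=10) at p = 11/20 gives 39857841016429707/40960000000000000.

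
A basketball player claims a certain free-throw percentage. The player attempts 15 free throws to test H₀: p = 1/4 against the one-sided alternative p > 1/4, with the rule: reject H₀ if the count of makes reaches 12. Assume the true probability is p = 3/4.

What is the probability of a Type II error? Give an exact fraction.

β = P(fail to reject H₀ | Ha true) = P(K ≤ 11 | p = 3/4), K ~ Binomial(15, 3/4).
Equivalently, β = 1 − P(K ≥ 12) = 144609703/268435456.

144609703/268435456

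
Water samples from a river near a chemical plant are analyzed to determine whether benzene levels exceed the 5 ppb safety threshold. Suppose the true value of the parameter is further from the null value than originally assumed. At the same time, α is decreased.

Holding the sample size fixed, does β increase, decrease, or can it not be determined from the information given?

The first change alone would make β decrease; the second alone would make β increase. Which effect dominates depends on the magnitudes, which are not given.

Cannot be determined from the information given.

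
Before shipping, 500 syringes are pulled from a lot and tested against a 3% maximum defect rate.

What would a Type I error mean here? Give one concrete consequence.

A Type I error would mean concluding that the lot's defect rate exceeds 3% when in fact the lot's defect rate is 3% (within specification). Consequence: a good lot is scrapped, wasting material and production time.

With the conventional null hypothesis that the lot's defect rate is 3% (within specification):
A Type I error is rejecting H₀ when H₀ is true.
Here that means rejecting the lot and scrapping or reworking it when actually the lot's defect rate is 3% (within specification).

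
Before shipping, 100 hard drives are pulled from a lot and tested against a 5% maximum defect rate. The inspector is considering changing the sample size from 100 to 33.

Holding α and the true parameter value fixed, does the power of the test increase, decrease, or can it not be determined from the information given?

It decreases.

With less data the test statistic is noisier; under Ha, more outcomes land inside the acceptance region.
Since power = 1 − β and β increases, power decreases.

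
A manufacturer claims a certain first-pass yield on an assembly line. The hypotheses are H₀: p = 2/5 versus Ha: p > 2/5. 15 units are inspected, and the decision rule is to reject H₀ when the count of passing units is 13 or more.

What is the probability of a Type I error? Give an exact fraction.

α = P(reject H₀ | H₀ true) = P(Y ≥ 13 | p = 2/5), with Y ~ Binomial(15, 2/5).
Adding the binomial terms for j = 13 through 15 with p = 2/5 yields 8511488/30517578125.

8511488/30517578125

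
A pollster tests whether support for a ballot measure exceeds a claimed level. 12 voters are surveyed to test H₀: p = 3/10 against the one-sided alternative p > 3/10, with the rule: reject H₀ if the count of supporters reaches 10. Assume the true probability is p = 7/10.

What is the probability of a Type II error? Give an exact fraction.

Under the alternative p = 7/10, K ~ Binomial(12, 7/10); β is the probability the test does not reject, P(K < 10).
Adding the binomial probabilities P(K=0)+…+P(K=9) at p = 7/10 gives 149436930429/200000000000.

149436930429/200000000000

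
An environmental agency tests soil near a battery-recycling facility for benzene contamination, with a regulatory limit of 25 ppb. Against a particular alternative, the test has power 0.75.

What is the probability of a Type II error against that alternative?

0.25

Power = 1 − β, so β = 1 − 0.75 = 0.25.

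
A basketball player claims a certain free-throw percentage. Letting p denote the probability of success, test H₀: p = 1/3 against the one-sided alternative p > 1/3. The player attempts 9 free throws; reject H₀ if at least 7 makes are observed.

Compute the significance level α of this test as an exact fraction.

163/19683

α = P(reject H₀ | H₀ true) = P(S ≥ 7 | p = 1/3), with S ~ Binomial(9, 1/3).
P(S ≥ 7) = Σ_{j=7}^{9} C(9,j)·(1/3)^j·(2/3)^{9-j} = 163/19683.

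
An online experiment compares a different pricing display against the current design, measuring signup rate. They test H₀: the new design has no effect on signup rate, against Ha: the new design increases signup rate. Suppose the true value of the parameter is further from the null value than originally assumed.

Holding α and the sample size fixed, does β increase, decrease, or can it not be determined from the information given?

It decreases.

A larger true effect moves the Ha sampling distribution further from the H₀ critical value, making rejection more likely when Ha is true.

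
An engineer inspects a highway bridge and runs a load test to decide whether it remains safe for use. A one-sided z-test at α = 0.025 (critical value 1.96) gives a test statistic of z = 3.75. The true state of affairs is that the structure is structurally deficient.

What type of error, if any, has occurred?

Neither — the decision is correct.

The conventional null hypothesis is that the structure meets the required load capacity (safe).
Since z = 3.75 > z* = 1.96, H₀ is rejected.
H₀ is false (actually the structure is structurally deficient).
The decision matches the true state — no error.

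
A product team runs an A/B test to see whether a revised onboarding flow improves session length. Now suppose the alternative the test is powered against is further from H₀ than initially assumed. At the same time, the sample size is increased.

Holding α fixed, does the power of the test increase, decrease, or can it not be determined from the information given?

A bigger departure from H₀ is easier for the test to detect, so it fails to reject less often. More data shrinks sampling variability; the test statistic under Ha concentrates further from the null value, making rejection more likely. Both changes push β in the same direction.
Since power = 1 − β and β decreases, power increases.

It increases.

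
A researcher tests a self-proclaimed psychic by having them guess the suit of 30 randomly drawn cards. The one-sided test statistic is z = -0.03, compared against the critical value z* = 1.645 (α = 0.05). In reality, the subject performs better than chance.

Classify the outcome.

Type II error

The conventional null hypothesis is that the subject is guessing at random (p = 1/4).
Since z = -0.03 ≤ z* = 1.645, H₀ is not rejected.
H₀ is false (actually the subject performs better than chance).
Failing to reject a false H₀ is a Type II error.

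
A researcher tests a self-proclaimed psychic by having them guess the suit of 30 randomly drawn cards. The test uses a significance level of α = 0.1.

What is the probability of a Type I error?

0.1

The significance level α is, by definition, the probability of a Type I error — P(reject H₀ | H₀ true).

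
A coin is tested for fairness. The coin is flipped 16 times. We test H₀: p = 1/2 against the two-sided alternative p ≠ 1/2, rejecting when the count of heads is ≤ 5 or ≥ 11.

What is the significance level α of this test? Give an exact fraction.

α = P(K ≤ 5 or K ≥ 11 | p = 1/2), K ~ Binomial(16, 1/2).
By symmetry, α = 2·P(K ≤ 5) = 2·(1 + 16 + 120 + 560 + 1820 + 4368)/65536 = 13770/65536 = 6885/32768.

6885/32768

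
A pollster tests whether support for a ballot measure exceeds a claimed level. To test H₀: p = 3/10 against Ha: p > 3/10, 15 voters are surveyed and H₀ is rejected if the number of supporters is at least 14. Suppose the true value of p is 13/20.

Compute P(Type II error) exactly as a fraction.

β = P(fail to reject H₀ | Ha true) = P(K ≤ 13 | p = 13/20), K ~ Binomial(15, 13/20).
Summing C(15,j)·(13/20)^j·(7/20)^{15-j} for j = 0..13 gives 16151694793243741949/16384000000000000000.

16151694793243741949/16384000000000000000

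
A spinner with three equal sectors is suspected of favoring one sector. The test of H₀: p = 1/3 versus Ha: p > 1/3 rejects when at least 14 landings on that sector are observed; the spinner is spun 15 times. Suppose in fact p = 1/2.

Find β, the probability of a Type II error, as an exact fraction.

A Type II error is failing to reject when Ha holds: with p = 1/2, β = P(K ≤ 13).
Equivalently, β = 1 − P(K ≥ 14) = 2047/2048.

2047/2048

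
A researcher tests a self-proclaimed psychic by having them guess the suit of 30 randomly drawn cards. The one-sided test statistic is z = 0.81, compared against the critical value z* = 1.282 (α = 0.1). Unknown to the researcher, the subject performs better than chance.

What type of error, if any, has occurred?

Type II error

The conventional null hypothesis is that the subject is guessing at random (p = 1/4).
Since z = 0.81 ≤ z* = 1.282, H₀ is not rejected.
H₀ is false (actually the subject performs better than chance).
Failing to reject a false H₀ is a Type II error.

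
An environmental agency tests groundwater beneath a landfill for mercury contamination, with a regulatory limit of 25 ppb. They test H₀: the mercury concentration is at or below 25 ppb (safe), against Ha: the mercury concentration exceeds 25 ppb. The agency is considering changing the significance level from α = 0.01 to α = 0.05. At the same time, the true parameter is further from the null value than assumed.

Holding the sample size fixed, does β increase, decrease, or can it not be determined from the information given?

With a larger α the critical value moves toward the center, so more of the Ha sampling distribution lies in the rejection region. A bigger departure from H₀ is easier for the test to detect, so it fails to reject less often. Both changes push β in the same direction.

It decreases.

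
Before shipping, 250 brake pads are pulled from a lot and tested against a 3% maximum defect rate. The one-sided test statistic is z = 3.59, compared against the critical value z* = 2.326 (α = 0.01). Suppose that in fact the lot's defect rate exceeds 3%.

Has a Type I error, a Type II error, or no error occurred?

Neither — the decision is correct.

The conventional null hypothesis is that the lot's defect rate is 3% (within specification).
Since z = 3.59 > z* = 2.326, H₀ is rejected.
H₀ is false (actually the lot's defect rate exceeds 3%).
The decision matches the true state — no error.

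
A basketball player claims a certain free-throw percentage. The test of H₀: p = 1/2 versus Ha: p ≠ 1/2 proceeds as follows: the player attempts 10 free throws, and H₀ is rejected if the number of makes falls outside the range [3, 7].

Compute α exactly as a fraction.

7/64

The significance level is the null-hypothesis probability of the rejection region {≤2} ∪ {≥8}.
Each tail has probability (1 + 10 + 45)/1024; doubling gives α = 112/1024 = 7/64.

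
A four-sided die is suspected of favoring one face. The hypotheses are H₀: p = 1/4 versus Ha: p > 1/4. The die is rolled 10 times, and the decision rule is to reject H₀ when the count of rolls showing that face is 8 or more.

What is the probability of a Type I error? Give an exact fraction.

α = P(reject H₀ | H₀ true) = P(K ≥ 8 | p = 1/4), with K ~ Binomial(10, 1/4).
Adding the binomial terms for j = 8 through 10 with p = 1/4 yields 109/262144.

109/262144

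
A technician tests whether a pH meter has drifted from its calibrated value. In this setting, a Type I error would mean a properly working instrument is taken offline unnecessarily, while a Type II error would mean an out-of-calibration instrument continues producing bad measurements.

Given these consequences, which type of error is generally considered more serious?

The Type II consequence (an out-of-calibration instrument continues producing bad measurements) is more severe than the Type I consequence (a properly working instrument is taken offline unnecessarily).

Type II error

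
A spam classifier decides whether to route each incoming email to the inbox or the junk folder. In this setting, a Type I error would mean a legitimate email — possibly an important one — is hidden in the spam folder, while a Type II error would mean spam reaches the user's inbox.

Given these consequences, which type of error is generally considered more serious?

Type I error

The Type I consequence (a legitimate email — possibly an important one — is hidden in the spam folder) is more severe than the Type II consequence (spam reaches the user's inbox).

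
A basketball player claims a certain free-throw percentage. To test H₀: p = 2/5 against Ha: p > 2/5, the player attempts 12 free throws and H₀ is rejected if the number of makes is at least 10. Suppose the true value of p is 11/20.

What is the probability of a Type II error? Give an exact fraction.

784677287856069/819200000000000

Under the alternative p = 11/20, Y ~ Binomial(12, 11/20); β is the probability the test does not reject, P(Y < 10).
Summing C(12,j)·(11/20)^j·(9/20)^{12-j} for j = 0..9 gives 784677287856069/819200000000000.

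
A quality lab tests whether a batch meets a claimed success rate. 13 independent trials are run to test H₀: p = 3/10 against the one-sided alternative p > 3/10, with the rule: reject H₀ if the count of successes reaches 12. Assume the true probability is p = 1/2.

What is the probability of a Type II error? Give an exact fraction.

A Type II error is failing to reject when Ha holds: with p = 1/2, β = P(Y ≤ 11).
Adding the binomial probabilities P(Y=0)+…+P(Y=11) at p = 1/2 gives 4089/4096.

4089/4096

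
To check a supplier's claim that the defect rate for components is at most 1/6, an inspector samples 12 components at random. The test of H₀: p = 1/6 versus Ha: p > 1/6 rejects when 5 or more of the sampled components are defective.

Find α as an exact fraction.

The significance level is the probability, assuming p = 1/6, of seeing 5 or more defectives in 12 draws.
Computing the lower-tail complement: 1 − 349609375/362797056 = 13187681/362797056.

13187681/362797056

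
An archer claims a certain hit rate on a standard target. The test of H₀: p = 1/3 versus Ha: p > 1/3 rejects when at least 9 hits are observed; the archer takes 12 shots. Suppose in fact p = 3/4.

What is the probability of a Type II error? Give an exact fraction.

5892517/16777216

β = P(fail to reject H₀ | Ha true) = P(S ≤ 8 | p = 3/4), S ~ Binomial(12, 3/4).
Summing C(12,j)·(3/4)^j·(1/4)^{12-j} for j = 0..8 gives 5892517/16777216.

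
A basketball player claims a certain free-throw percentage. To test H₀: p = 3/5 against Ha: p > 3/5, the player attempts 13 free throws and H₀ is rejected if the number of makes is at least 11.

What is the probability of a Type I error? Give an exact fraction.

70681653/1220703125

Under H₀, X ~ Binomial(13, 3/5), and α = P(X ≥ 11).
Summing C(13,j)(3/5)^j(2/5)^{13−j} for j = 11,…,13 gives 70681653/1220703125.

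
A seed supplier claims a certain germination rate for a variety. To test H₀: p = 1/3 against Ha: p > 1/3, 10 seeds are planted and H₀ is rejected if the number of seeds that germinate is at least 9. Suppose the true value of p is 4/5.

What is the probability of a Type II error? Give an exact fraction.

6095609/9765625

A Type II error is failing to reject when Ha holds: with p = 4/5, β = P(S ≤ 8).
Summing C(10,j)·(4/5)^j·(1/5)^{10-j} for j = 0..8 gives 6095609/9765625.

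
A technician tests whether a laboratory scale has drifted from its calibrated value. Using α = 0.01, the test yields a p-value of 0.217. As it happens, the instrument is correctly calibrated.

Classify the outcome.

Neither — the decision is correct.

The conventional null hypothesis is that the instrument is correctly calibrated.
Since p = 0.217 ≥ α = 0.01, H₀ is not rejected.
H₀ is true (actually the instrument is correctly calibrated).
The decision matches the true state — no error.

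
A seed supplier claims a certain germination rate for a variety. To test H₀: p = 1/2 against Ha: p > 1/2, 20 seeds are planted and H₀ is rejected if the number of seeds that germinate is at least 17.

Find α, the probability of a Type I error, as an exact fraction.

α = P(reject H₀ | H₀ true) = P(S ≥ 17 | p = 1/2), with S ~ Binomial(20, 1/2).
Summing the upper tail: (1140 + 190 + 20 + 1) / 2^20 = 1351/1048576.

1351/1048576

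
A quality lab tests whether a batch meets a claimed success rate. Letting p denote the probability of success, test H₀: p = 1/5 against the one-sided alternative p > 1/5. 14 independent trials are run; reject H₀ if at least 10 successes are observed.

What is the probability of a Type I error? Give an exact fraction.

α = P(reject H₀ | H₀ true) = P(X ≥ 10 | p = 1/5), with X ~ Binomial(14, 1/5).
Summing C(14,j)(1/5)^j(4/5)^{14−j} for j = 10,…,14 gives 56213/1220703125.

56213/1220703125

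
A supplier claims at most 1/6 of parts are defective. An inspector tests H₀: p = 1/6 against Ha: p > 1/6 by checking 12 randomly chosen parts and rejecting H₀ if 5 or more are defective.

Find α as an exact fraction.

Under H₀, K ~ Binomial(12, 1/6); the Type I error rate is P(K ≥ 5).
α = 1 − P(K ≤ 4) = 1 − 349609375/362797056 = 13187681/362797056.

13187681/362797056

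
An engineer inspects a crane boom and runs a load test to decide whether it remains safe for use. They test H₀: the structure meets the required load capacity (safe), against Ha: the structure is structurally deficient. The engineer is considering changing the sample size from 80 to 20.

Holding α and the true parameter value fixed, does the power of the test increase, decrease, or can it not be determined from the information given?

It decreases.

With less data the test statistic is noisier; under Ha, more outcomes land inside the acceptance region.
Since power = 1 − β and β increases, power decreases.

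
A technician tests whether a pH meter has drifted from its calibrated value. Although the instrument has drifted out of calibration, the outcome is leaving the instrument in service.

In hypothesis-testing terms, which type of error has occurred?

Type II error

The null hypothesis here is that the instrument is correctly calibrated.
'Leaving the instrument in service' corresponds to failing to reject H₀.
H₀ was not rejected but H₀ is false — a Type II error (false negative).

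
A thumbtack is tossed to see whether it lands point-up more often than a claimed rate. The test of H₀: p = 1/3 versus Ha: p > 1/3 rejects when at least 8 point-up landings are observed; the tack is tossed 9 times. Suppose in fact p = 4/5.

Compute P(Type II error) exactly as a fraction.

β = P(fail to reject H₀ | Ha true) = P(Y ≤ 7 | p = 4/5), Y ~ Binomial(9, 4/5).
Summing C(9,j)·(4/5)^j·(1/5)^{9-j} for j = 0..7 gives 1101157/1953125.

1101157/1953125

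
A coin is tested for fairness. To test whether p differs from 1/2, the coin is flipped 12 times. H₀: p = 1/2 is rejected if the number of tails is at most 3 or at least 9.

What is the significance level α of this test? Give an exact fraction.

The significance level is the null-hypothesis probability of the rejection region {≤3} ∪ {≥9}.
Each tail has probability (1 + 12 + 66 + 220)/4096; doubling gives α = 598/4096 = 299/2048.

299/2048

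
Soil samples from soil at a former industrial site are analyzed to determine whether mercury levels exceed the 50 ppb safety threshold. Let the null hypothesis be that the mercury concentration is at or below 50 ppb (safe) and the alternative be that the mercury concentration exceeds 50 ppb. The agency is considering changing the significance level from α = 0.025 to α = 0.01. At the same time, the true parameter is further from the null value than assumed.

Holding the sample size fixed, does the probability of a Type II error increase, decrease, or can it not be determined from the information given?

Cannot be determined from the information given.

The first change alone would make β increase; the second alone would make β decrease. Which effect dominates depends on the magnitudes, which are not given.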